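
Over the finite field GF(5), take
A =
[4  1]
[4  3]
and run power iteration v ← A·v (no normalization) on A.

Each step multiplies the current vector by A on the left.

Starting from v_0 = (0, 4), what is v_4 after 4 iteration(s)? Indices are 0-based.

v_4 = (4, 0)

v_0 = (0, 4).
v_1 = A·v_0 = (4, 2).
v_2 = A·v_1 = (3, 2).
v_3 = A·v_2 = (4, 3).
v_4 = A·v_3 = (4, 0).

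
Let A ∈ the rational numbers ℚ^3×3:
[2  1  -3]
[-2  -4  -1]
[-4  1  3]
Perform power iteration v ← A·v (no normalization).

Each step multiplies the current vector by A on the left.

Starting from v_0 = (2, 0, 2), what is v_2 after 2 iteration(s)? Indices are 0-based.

v_0 = (2, 0, 2).
v_1 = A·v_0 = (-2, -6, -2).
v_2 = A·v_1 = (-4, 30, -4).

v_2 = (-4, 30, -4)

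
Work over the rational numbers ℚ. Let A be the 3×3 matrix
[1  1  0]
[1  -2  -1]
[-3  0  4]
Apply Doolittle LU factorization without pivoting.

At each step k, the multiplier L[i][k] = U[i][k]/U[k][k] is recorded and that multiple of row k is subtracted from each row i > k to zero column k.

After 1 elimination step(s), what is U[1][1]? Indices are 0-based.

U[1][1] = -3

[col 0] pivot 1
  R1 -= 1*R0 → (0, -3, -1)  (L[1][0] := 1)
  R2 -= -3*R0 → (0, 3, 4)  (L[2][0] := -3)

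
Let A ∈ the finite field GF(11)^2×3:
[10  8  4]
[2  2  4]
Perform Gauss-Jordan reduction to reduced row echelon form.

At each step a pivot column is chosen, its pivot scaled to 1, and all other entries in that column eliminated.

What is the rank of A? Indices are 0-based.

step 1: normalize row 0 (÷10) = (1, 3, 7)
  row 1: subtract 2×row0 = (0, 7, 1)
step 2: normalize row 1 (÷7) = (0, 1, 8)
  row 0: subtract 3×row1 = (1, 0, 5)

rank = 2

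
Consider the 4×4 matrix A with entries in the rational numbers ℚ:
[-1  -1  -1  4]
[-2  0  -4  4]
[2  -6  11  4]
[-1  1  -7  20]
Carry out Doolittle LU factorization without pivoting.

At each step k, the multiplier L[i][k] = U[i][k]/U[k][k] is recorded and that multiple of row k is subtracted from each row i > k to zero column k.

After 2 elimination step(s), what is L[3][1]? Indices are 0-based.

L[3][1] = 1

[col 0] pivot -1
  R1 -= 2*R0 → (0, 2, -2, -4)  (L[1][0] := 2)
  R2 -= -2*R0 → (0, -8, 9, 12)  (L[2][0] := -2)
  R3 -= 1*R0 → (0, 2, -6, 16)  (L[3][0] := 1)
[col 1] pivot 2
  R2 -= -4*R1 → (0, 0, 1, -4)  (L[2][1] := -4)
  R3 -= 1*R1 → (0, 0, -4, 20)  (L[3][1] := 1)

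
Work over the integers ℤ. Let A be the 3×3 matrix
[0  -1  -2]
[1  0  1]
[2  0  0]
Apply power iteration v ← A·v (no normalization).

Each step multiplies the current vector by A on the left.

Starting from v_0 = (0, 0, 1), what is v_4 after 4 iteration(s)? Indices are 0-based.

v_4 = (9, 8, 20)

v_0 = (0, 0, 1).
v_1 = A·v_0 = (-2, 1, 0).
v_2 = A·v_1 = (-1, -2, -4).
v_3 = A·v_2 = (10, -5, -2).
v_4 = A·v_3 = (9, 8, 20).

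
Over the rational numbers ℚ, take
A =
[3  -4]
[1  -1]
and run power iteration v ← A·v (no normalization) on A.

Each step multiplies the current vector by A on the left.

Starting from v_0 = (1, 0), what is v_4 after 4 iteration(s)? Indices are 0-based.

v_4 = (9, 4)

v_0 = (1, 0).
v_1 = A·v_0 = (3, 1).
v_2 = A·v_1 = (5, 2).
v_3 = A·v_2 = (7, 3).
v_4 = A·v_3 = (9, 4).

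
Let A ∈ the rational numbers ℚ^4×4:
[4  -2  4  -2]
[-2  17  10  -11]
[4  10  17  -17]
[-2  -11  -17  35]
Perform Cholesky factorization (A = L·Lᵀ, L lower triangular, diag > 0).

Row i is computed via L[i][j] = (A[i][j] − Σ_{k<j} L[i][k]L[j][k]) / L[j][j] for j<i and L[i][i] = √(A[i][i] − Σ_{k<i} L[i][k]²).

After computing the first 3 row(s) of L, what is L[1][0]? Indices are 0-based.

L[1][0] = -1

Step 1: L[0][0] = √(4) = 2.
  L[1][0] = (-2) / L[0][0] = -1.
Step 2: L[1][1] = √(16) = 4.
  L[2][0] = (4) / L[0][0] = 2.
  L[2][1] = (12) / L[1][1] = 3.
Step 3: L[2][2] = √(4) = 2.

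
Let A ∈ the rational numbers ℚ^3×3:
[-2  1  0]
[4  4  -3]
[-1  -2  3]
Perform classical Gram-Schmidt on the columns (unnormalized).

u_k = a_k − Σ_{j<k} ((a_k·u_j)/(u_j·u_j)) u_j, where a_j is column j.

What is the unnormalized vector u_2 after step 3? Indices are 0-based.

u_2 = (84/185, 21/37, 252/185)

Step 1: u_0 = a_0 = (-2, 4, -1).
Step 2: u_1 = a_1 − (16/21)·u_0 = (53/21, 20/21, -26/21).
Step 3: u_2 = a_2 − (-5/7)·u_0 − (-138/185)·u_1 = (84/185, 21/37, 252/185).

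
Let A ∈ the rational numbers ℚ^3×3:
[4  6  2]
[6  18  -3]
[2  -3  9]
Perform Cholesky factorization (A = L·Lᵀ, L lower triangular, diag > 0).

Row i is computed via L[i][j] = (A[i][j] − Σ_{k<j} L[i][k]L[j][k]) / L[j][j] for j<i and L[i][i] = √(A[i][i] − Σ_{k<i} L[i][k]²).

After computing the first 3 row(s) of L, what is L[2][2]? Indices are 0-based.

Step 1: L[0][0] = √(4) = 2.
  L[1][0] = (6) / L[0][0] = 3.
Step 2: L[1][1] = √(9) = 3.
  L[2][0] = (2) / L[0][0] = 1.
  L[2][1] = (-6) / L[1][1] = -2.
Step 3: L[2][2] = √(4) = 2.

L[2][2] = 2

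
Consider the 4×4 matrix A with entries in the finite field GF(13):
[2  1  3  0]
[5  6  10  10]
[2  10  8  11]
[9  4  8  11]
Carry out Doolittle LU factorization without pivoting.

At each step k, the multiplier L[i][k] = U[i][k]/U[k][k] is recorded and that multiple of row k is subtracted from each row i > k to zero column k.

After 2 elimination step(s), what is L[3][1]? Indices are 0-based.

L[3][1] = 11

[col 0] pivot 2
  R1 -= 9*R0 → (0, 10, 9, 10)  (L[1][0] := 9)
  R2 -= 1*R0 → (0, 9, 5, 11)  (L[2][0] := 1)
  R3 -= 11*R0 → (0, 6, 1, 11)  (L[3][0] := 11)
[col 1] pivot 10
  R2 -= 10*R1 → (0, 0, 6, 2)  (L[2][1] := 10)
  R3 -= 11*R1 → (0, 0, 6, 5)  (L[3][1] := 11)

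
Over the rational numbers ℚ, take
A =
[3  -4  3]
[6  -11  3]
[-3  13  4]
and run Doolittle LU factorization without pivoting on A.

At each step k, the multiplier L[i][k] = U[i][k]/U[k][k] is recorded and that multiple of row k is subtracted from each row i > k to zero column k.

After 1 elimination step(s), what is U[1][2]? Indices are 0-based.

U[1][2] = -3

[col 0] pivot 3
  R1 -= 2*R0 → (0, -3, -3)  (L[1][0] := 2)
  R2 -= -1*R0 → (0, 9, 7)  (L[2][0] := -1)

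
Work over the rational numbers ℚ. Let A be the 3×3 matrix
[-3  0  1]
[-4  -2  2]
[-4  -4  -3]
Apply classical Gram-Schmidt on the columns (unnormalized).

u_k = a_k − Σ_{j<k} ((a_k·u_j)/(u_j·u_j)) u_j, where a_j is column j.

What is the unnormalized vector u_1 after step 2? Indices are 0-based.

Step 1: u_0 = a_0 = (-3, -4, -4).
Step 2: u_1 = a_1 − (24/41)·u_0 = (72/41, 14/41, -68/41).

u_1 = (72/41, 14/41, -68/41)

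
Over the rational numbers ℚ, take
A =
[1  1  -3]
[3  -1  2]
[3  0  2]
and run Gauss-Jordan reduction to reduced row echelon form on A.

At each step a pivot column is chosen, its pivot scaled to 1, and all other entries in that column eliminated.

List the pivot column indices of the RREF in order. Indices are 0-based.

pivot(0,0)=1: scale R0 → (1, 1, -3)
  clear (1,0): R1 −= (3)R0 → (0, -4, 11)
  clear (2,0): R2 −= (3)R0 → (0, -3, 11)
pivot(1,1)=-4: scale R1 → (0, 1, -11/4)
  clear (0,1): R0 −= (1)R1 → (1, 0, -1/4)
  clear (2,1): R2 −= (-3)R1 → (0, 0, 11/4)
pivot(2,2)=11/4: scale R2 → (0, 0, 1)
  clear (0,2): R0 −= (-1/4)R2 → (1, 0, 0)
  clear (1,2): R1 −= (-11/4)R2 → (0, 1, 0)

pivot columns: 0, 1, 2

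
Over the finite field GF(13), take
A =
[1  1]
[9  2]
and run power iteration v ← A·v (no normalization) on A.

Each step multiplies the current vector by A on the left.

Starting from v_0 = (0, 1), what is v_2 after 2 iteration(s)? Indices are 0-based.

v_0 = (0, 1).
v_1 = A·v_0 = (1, 2).
v_2 = A·v_1 = (3, 0).

v_2 = (3, 0)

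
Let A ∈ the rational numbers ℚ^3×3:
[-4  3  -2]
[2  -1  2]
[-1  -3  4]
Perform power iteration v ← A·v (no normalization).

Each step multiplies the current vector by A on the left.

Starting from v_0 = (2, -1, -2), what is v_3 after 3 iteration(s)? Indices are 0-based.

v_3 = (-219, 71, -54)

v_0 = (2, -1, -2).
v_1 = A·v_0 = (-7, 1, -7).
v_2 = A·v_1 = (45, -29, -24).
v_3 = A·v_2 = (-219, 71, -54).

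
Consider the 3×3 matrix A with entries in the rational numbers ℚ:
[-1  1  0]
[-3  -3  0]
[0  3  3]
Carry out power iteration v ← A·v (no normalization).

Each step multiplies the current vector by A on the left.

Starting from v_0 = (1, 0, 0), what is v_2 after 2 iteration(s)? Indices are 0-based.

v_0 = (1, 0, 0).
v_1 = A·v_0 = (-1, -3, 0).
v_2 = A·v_1 = (-2, 12, -9).

v_2 = (-2, 12, -9)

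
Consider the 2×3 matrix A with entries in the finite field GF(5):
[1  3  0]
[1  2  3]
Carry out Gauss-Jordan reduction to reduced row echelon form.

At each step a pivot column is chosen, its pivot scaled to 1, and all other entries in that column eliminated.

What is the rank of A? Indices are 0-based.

rank = 2

step 1: normalize row 0 (÷1) = (1, 3, 0)
  row 1: subtract 1×row0 = (0, 4, 3)
step 2: normalize row 1 (÷4) = (0, 1, 2)
  row 0: subtract 3×row1 = (1, 0, 4)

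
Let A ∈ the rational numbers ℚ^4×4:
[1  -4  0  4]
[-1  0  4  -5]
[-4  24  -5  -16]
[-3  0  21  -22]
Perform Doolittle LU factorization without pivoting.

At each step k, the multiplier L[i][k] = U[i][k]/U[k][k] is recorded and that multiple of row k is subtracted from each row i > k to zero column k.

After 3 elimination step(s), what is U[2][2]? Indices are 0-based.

U[2][2] = 3

k=0: U[0][0]=1
  eliminate (1,0): mult=-1, new row 1: (0, -4, 4, -1); set L[1][0]=-1
  eliminate (2,0): mult=-4, new row 2: (0, 8, -5, 0); set L[2][0]=-4
  eliminate (3,0): mult=-3, new row 3: (0, -12, 21, -10); set L[3][0]=-3
k=1: U[1][1]=-4
  eliminate (2,1): mult=-2, new row 2: (0, 0, 3, -2); set L[2][1]=-2
  eliminate (3,1): mult=3, new row 3: (0, 0, 9, -7); set L[3][1]=3
k=2: U[2][2]=3
  eliminate (3,2): mult=3, new row 3: (0, 0, 0, -1); set L[3][2]=3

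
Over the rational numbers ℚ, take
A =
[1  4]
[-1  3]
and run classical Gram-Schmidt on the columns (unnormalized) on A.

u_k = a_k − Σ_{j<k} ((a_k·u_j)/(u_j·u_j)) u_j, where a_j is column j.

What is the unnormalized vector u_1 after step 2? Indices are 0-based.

Step 1: u_0 = a_0 = (1, -1).
Step 2: u_1 = a_1 − (1/2)·u_0 = (7/2, 7/2).

u_1 = (7/2, 7/2)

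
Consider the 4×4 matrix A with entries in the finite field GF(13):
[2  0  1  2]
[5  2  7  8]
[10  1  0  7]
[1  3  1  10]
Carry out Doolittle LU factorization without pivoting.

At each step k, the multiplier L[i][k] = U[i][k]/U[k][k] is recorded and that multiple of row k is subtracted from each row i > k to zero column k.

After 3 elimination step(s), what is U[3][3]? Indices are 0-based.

U[3][3] = 3

k=0: U[0][0]=2
  eliminate (1,0): mult=9, new row 1: (0, 2, 11, 3); set L[1][0]=9
  eliminate (2,0): mult=5, new row 2: (0, 1, 8, 10); set L[2][0]=5
  eliminate (3,0): mult=7, new row 3: (0, 3, 7, 9); set L[3][0]=7
k=1: U[1][1]=2
  eliminate (2,1): mult=7, new row 2: (0, 0, 9, 2); set L[2][1]=7
  eliminate (3,1): mult=8, new row 3: (0, 0, 10, 11); set L[3][1]=8
k=2: U[2][2]=9
  eliminate (3,2): mult=4, new row 3: (0, 0, 0, 3); set L[3][2]=4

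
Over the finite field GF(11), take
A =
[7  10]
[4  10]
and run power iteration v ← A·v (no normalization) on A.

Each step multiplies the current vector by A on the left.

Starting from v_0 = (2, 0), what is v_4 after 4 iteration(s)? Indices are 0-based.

v_4 = (0, 3)

v_0 = (2, 0).
v_1 = A·v_0 = (3, 8).
v_2 = A·v_1 = (2, 4).
v_3 = A·v_2 = (10, 4).
v_4 = A·v_3 = (0, 3).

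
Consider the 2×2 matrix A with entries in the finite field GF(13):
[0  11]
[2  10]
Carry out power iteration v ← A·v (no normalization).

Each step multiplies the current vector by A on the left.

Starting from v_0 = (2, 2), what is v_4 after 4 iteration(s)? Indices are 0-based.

v_4 = (11, 5)

v_0 = (2, 2).
v_1 = A·v_0 = (9, 11).
v_2 = A·v_1 = (4, 11).
v_3 = A·v_2 = (4, 1).
v_4 = A·v_3 = (11, 5).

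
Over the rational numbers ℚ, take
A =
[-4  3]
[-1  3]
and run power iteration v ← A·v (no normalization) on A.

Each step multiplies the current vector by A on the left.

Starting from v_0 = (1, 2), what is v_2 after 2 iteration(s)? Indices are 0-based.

v_2 = (7, 13)

v_0 = (1, 2).
v_1 = A·v_0 = (2, 5).
v_2 = A·v_1 = (7, 13).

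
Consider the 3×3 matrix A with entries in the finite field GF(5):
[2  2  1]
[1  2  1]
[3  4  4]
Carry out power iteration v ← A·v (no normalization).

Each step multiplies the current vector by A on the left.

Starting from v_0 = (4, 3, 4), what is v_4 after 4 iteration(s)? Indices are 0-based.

v_0 = (4, 3, 4).
v_1 = A·v_0 = (3, 4, 0).
v_2 = A·v_1 = (4, 1, 0).
v_3 = A·v_2 = (0, 1, 1).
v_4 = A·v_3 = (3, 3, 3).

v_4 = (3, 3, 3)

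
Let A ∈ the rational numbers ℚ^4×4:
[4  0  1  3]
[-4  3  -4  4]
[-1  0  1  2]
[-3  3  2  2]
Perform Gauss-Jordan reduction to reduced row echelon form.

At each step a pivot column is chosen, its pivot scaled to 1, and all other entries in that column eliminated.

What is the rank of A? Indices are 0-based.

[1] R0 /= 4  ⇒  (1, 0, 1/4, 3/4)
     R1 -= -4·R0  ⇒  (0, 3, -3, 7)
     R2 -= -1·R0  ⇒  (0, 0, 5/4, 11/4)
     R3 -= -3·R0  ⇒  (0, 3, 11/4, 17/4)
[2] R1 /= 3  ⇒  (0, 1, -1, 7/3)
     R3 -= 3·R1  ⇒  (0, 0, 23/4, -11/4)
[3] R2 /= 5/4  ⇒  (0, 0, 1, 11/5)
     R0 -= 1/4·R2  ⇒  (1, 0, 0, 1/5)
     R1 -= -1·R2  ⇒  (0, 1, 0, 68/15)
     R3 -= 23/4·R2  ⇒  (0, 0, 0, -77/5)
[4] R3 /= -77/5  ⇒  (0, 0, 0, 1)
     R0 -= 1/5·R3  ⇒  (1, 0, 0, 0)
     R1 -= 68/15·R3  ⇒  (0, 1, 0, 0)
     R2 -= 11/5·R3  ⇒  (0, 0, 1, 0)

rank = 4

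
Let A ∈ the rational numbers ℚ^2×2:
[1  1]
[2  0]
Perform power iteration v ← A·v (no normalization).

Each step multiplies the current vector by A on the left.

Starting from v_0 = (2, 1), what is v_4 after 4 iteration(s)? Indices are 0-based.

v_4 = (27, 26)

v_0 = (2, 1).
v_1 = A·v_0 = (3, 4).
v_2 = A·v_1 = (7, 6).
v_3 = A·v_2 = (13, 14).
v_4 = A·v_3 = (27, 26).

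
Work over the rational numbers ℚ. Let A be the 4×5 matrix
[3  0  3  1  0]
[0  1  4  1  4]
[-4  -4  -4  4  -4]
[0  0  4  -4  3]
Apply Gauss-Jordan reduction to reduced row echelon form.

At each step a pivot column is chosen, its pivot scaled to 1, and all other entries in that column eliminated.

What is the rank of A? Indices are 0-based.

rank = 4

pivot(0,0)=3: scale R0 → (1, 0, 1, 1/3, 0)
  clear (2,0): R2 −= (-4)R0 → (0, -4, 0, 16/3, -4)
pivot(1,1)=1: scale R1 → (0, 1, 4, 1, 4)
  clear (2,1): R2 −= (-4)R1 → (0, 0, 16, 28/3, 12)
pivot(2,2)=16: scale R2 → (0, 0, 1, 7/12, 3/4)
  clear (0,2): R0 −= (1)R2 → (1, 0, 0, -1/4, -3/4)
  clear (1,2): R1 −= (4)R2 → (0, 1, 0, -4/3, 1)
  clear (3,2): R3 −= (4)R2 → (0, 0, 0, -19/3, 0)
pivot(3,3)=-19/3: scale R3 → (0, 0, 0, 1, 0)
  clear (0,3): R0 −= (-1/4)R3 → (1, 0, 0, 0, -3/4)
  clear (1,3): R1 −= (-4/3)R3 → (0, 1, 0, 0, 1)
  clear (2,3): R2 −= (7/12)R3 → (0, 0, 1, 0, 3/4)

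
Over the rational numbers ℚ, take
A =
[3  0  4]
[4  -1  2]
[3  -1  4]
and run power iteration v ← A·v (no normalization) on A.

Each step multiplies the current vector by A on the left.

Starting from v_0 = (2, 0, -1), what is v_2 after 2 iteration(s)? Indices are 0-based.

v_2 = (14, 6, 8)

v_0 = (2, 0, -1).
v_1 = A·v_0 = (2, 6, 2).
v_2 = A·v_1 = (14, 6, 8).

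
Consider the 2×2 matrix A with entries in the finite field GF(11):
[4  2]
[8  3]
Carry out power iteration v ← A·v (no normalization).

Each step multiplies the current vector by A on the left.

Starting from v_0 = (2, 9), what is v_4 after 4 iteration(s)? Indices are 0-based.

v_0 = (2, 9).
v_1 = A·v_0 = (4, 10).
v_2 = A·v_1 = (3, 7).
v_3 = A·v_2 = (4, 1).
v_4 = A·v_3 = (7, 2).

v_4 = (7, 2)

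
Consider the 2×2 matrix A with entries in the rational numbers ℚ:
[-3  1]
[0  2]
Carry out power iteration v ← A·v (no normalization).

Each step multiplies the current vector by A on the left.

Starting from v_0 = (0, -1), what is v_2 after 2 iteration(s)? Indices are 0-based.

v_0 = (0, -1).
v_1 = A·v_0 = (-1, -2).
v_2 = A·v_1 = (1, -4).

v_2 = (1, -4)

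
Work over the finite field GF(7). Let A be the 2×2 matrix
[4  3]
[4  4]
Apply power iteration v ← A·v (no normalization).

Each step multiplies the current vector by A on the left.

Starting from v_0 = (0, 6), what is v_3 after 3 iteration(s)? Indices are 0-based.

v_0 = (0, 6).
v_1 = A·v_0 = (4, 3).
v_2 = A·v_1 = (4, 0).
v_3 = A·v_2 = (2, 2).

v_3 = (2, 2)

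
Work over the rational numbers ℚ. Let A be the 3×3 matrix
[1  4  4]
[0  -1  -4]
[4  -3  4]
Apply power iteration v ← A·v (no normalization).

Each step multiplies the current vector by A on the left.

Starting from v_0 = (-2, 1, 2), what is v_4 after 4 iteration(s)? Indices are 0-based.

v_0 = (-2, 1, 2).
v_1 = A·v_0 = (10, -9, -3).
v_2 = A·v_1 = (-38, 21, 55).
v_3 = A·v_2 = (266, -241, 5).
v_4 = A·v_3 = (-678, 221, 1807).

v_4 = (-678, 221, 1807)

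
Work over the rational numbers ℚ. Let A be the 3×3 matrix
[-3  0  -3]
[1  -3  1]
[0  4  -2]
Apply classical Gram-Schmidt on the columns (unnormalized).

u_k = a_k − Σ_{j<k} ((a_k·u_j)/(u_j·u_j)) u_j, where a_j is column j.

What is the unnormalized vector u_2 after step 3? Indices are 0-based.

u_2 = (-72/241, -216/241, -162/241)

Step 1: u_0 = a_0 = (-3, 1, 0).
Step 2: u_1 = a_1 − (-3/10)·u_0 = (-9/10, -27/10, 4).
Step 3: u_2 = a_2 − (1)·u_0 − (-80/241)·u_1 = (-72/241, -216/241, -162/241).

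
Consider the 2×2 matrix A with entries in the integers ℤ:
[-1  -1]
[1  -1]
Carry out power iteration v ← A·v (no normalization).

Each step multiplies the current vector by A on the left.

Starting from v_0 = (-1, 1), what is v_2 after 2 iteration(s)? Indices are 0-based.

v_2 = (2, 2)

v_0 = (-1, 1).
v_1 = A·v_0 = (0, -2).
v_2 = A·v_1 = (2, 2).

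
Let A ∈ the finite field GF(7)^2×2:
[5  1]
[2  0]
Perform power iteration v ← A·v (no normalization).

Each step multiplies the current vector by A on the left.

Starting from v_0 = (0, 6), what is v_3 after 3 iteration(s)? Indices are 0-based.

v_3 = (1, 4)

v_0 = (0, 6).
v_1 = A·v_0 = (6, 0).
v_2 = A·v_1 = (2, 5).
v_3 = A·v_2 = (1, 4).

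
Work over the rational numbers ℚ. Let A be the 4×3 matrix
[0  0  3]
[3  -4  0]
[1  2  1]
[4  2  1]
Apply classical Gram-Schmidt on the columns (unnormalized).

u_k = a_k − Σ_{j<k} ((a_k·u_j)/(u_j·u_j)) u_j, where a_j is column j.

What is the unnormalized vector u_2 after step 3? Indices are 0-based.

u_2 = (3, 18/155, 66/155, -6/31)

Step 1: u_0 = a_0 = (0, 3, 1, 4).
Step 2: u_1 = a_1 − (-1/13)·u_0 = (0, -49/13, 27/13, 30/13).
Step 3: u_2 = a_2 − (5/26)·u_0 − (57/310)·u_1 = (3, 18/155, 66/155, -6/31).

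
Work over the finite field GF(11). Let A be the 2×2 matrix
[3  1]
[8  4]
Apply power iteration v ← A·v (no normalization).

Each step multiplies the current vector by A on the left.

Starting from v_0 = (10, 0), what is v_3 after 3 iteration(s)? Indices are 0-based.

v_0 = (10, 0).
v_1 = A·v_0 = (8, 3).
v_2 = A·v_1 = (5, 10).
v_3 = A·v_2 = (3, 3).

v_3 = (3, 3)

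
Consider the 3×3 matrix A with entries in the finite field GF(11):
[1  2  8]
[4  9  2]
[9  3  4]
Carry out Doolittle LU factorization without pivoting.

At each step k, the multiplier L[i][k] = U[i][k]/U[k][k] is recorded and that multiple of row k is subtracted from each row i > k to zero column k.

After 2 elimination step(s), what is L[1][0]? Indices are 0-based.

L[1][0] = 4

[col 0] pivot 1
  R1 -= 4*R0 → (0, 1, 3)  (L[1][0] := 4)
  R2 -= 9*R0 → (0, 7, 9)  (L[2][0] := 9)
[col 1] pivot 1
  R2 -= 7*R1 → (0, 0, 10)  (L[2][1] := 7)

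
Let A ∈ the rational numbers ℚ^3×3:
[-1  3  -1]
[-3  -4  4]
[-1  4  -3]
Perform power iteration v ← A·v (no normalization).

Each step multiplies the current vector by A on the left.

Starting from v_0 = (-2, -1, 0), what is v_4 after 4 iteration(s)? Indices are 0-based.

v_4 = (1376, -1847, 2353)

v_0 = (-2, -1, 0).
v_1 = A·v_0 = (-1, 10, -2).
v_2 = A·v_1 = (33, -45, 47).
v_3 = A·v_2 = (-215, 269, -354).
v_4 = A·v_3 = (1376, -1847, 2353).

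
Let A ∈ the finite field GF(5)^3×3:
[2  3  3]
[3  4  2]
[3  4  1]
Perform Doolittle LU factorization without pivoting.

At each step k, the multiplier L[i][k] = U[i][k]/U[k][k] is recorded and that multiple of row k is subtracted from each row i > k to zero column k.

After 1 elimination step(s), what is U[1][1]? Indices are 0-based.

Step 1: pivot at (0,0) is 2.
  row1 ← row1 − (4)·row0  ⇒  L[1][0]=4, U row1=(0, 2, 0)
  row2 ← row2 − (4)·row0  ⇒  L[2][0]=4, U row2=(0, 2, 4)

U[1][1] = 2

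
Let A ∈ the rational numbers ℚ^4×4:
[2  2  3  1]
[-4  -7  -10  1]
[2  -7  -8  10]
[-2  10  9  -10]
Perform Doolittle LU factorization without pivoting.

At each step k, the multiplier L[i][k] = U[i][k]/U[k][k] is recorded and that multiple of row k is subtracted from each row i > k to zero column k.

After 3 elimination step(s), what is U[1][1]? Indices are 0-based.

Step 1: pivot at (0,0) is 2.
  row1 ← row1 − (-2)·row0  ⇒  L[1][0]=-2, U row1=(0, -3, -4, 3)
  row2 ← row2 − (1)·row0  ⇒  L[2][0]=1, U row2=(0, -9, -11, 9)
  row3 ← row3 − (-1)·row0  ⇒  L[3][0]=-1, U row3=(0, 12, 12, -9)
Step 2: pivot at (1,1) is -3.
  row2 ← row2 − (3)·row1  ⇒  L[2][1]=3, U row2=(0, 0, 1, 0)
  row3 ← row3 − (-4)·row1  ⇒  L[3][1]=-4, U row3=(0, 0, -4, 3)
Step 3: pivot at (2,2) is 1.
  row3 ← row3 − (-4)·row2  ⇒  L[3][2]=-4, U row3=(0, 0, 0, 3)

U[1][1] = -3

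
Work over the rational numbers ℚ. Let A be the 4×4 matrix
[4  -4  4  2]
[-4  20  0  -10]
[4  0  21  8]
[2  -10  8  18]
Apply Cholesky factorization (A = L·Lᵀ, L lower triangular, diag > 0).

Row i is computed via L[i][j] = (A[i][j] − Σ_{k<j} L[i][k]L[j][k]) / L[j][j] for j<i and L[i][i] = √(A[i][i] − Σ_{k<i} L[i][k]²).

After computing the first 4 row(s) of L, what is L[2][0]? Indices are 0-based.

L[2][0] = 2

Step 1: L[0][0] = √(4) = 2.
  L[1][0] = (-4) / L[0][0] = -2.
Step 2: L[1][1] = √(16) = 4.
  L[2][0] = (4) / L[0][0] = 2.
  L[2][1] = (4) / L[1][1] = 1.
Step 3: L[2][2] = √(16) = 4.
  L[3][0] = (2) / L[0][0] = 1.
  L[3][1] = (-8) / L[1][1] = -2.
  L[3][2] = (8) / L[2][2] = 2.
Step 4: L[3][3] = √(9) = 3.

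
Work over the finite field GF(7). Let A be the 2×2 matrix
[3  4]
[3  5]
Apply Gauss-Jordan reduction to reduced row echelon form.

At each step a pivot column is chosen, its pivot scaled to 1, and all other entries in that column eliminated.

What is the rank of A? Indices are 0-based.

step 1: normalize row 0 (÷3) = (1, 6)
  row 1: subtract 3×row0 = (0, 1)
step 2: normalize row 1 (÷1) = (0, 1)
  row 0: subtract 6×row1 = (1, 0)

rank = 2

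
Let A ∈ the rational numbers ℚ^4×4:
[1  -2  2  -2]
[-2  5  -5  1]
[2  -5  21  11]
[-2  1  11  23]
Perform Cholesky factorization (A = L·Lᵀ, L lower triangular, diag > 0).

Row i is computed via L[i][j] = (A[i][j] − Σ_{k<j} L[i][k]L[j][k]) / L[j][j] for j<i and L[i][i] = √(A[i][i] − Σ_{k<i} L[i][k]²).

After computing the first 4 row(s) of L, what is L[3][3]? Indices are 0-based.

Step 1: L[0][0] = √(1) = 1.
  L[1][0] = (-2) / L[0][0] = -2.
Step 2: L[1][1] = √(1) = 1.
  L[2][0] = (2) / L[0][0] = 2.
  L[2][1] = (-1) / L[1][1] = -1.
Step 3: L[2][2] = √(16) = 4.
  L[3][0] = (-2) / L[0][0] = -2.
  L[3][1] = (-3) / L[1][1] = -3.
  L[3][2] = (12) / L[2][2] = 3.
Step 4: L[3][3] = √(1) = 1.

L[3][3] = 1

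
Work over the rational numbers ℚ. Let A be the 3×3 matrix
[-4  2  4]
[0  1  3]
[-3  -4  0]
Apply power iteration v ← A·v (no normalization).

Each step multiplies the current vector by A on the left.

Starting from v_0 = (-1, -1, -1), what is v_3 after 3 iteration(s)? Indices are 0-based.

v_0 = (-1, -1, -1).
v_1 = A·v_0 = (-2, -4, 7).
v_2 = A·v_1 = (28, 17, 22).
v_3 = A·v_2 = (10, 83, -152).

v_3 = (10, 83, -152)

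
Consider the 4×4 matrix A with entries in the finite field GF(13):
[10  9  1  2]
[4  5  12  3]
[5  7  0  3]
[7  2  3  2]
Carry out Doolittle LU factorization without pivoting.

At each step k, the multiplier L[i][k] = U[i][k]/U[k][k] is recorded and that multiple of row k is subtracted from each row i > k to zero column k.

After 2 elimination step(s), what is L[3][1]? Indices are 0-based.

L[3][1] = 9

k=0: U[0][0]=10
  eliminate (1,0): mult=3, new row 1: (0, 4, 9, 10); set L[1][0]=3
  eliminate (2,0): mult=7, new row 2: (0, 9, 6, 2); set L[2][0]=7
  eliminate (3,0): mult=2, new row 3: (0, 10, 1, 11); set L[3][0]=2
k=1: U[1][1]=4
  eliminate (2,1): mult=12, new row 2: (0, 0, 2, 12); set L[2][1]=12
  eliminate (3,1): mult=9, new row 3: (0, 0, 11, 12); set L[3][1]=9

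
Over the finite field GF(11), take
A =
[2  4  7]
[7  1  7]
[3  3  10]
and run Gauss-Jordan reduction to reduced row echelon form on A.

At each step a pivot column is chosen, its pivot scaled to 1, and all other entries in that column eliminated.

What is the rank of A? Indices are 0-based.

rank = 3

step 1: normalize row 0 (÷2) = (1, 2, 9)
  row 1: subtract 7×row0 = (0, 9, 10)
  row 2: subtract 3×row0 = (0, 8, 5)
step 2: normalize row 1 (÷9) = (0, 1, 6)
  row 0: subtract 2×row1 = (1, 0, 8)
  row 2: subtract 8×row1 = (0, 0, 1)
step 3: normalize row 2 (÷1) = (0, 0, 1)
  row 0: subtract 8×row2 = (1, 0, 0)
  row 1: subtract 6×row2 = (0, 1, 0)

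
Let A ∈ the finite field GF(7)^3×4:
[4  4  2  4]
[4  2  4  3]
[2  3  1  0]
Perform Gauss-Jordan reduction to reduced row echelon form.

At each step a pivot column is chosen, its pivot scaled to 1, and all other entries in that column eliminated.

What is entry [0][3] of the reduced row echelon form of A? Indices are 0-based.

pivot(0,0)=4: scale R0 → (1, 1, 4, 1)
  clear (1,0): R1 −= (4)R0 → (0, 5, 2, 6)
  clear (2,0): R2 −= (2)R0 → (0, 1, 0, 5)
pivot(1,1)=5: scale R1 → (0, 1, 6, 4)
  clear (0,1): R0 −= (1)R1 → (1, 0, 5, 4)
  clear (2,1): R2 −= (1)R1 → (0, 0, 1, 1)
pivot(2,2)=1: scale R2 → (0, 0, 1, 1)
  clear (0,2): R0 −= (5)R2 → (1, 0, 0, 6)
  clear (1,2): R1 −= (6)R2 → (0, 1, 0, 5)

M[0][3] = 6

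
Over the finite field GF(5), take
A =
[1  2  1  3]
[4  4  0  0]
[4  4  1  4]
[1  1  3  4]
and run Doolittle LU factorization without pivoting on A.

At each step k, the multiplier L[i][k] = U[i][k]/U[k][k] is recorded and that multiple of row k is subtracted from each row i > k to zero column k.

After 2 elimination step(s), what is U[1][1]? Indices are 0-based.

U[1][1] = 1

[col 0] pivot 1
  R1 -= 4*R0 → (0, 1, 1, 3)  (L[1][0] := 4)
  R2 -= 4*R0 → (0, 1, 2, 2)  (L[2][0] := 4)
  R3 -= 1*R0 → (0, 4, 2, 1)  (L[3][0] := 1)
[col 1] pivot 1
  R2 -= 1*R1 → (0, 0, 1, 4)  (L[2][1] := 1)
  R3 -= 4*R1 → (0, 0, 3, 4)  (L[3][1] := 4)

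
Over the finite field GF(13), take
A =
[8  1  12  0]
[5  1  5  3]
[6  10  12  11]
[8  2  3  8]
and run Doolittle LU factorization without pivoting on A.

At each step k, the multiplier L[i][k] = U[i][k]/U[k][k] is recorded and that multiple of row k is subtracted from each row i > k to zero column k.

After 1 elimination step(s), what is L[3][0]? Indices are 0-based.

L[3][0] = 1

[col 0] pivot 8
  R1 -= 12*R0 → (0, 2, 4, 3)  (L[1][0] := 12)
  R2 -= 4*R0 → (0, 6, 3, 11)  (L[2][0] := 4)
  R3 -= 1*R0 → (0, 1, 4, 8)  (L[3][0] := 1)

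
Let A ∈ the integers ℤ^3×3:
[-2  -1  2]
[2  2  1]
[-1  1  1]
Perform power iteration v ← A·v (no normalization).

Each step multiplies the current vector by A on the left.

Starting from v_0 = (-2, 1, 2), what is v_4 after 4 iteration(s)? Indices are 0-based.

v_0 = (-2, 1, 2).
v_1 = A·v_0 = (7, 0, 5).
v_2 = A·v_1 = (-4, 19, -2).
v_3 = A·v_2 = (-15, 28, 21).
v_4 = A·v_3 = (44, 47, 64).

v_4 = (44, 47, 64)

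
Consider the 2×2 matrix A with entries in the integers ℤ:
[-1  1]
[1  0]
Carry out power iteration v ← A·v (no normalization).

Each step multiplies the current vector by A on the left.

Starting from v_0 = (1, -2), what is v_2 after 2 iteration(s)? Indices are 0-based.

v_2 = (4, -3)

v_0 = (1, -2).
v_1 = A·v_0 = (-3, 1).
v_2 = A·v_1 = (4, -3).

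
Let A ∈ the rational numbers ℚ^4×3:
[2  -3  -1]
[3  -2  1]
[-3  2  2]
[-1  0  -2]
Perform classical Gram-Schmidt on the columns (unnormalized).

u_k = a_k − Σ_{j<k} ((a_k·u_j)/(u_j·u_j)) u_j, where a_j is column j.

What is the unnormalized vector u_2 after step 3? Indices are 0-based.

u_2 = (38/67, 72/67, 129/67, -95/67)

Step 1: u_0 = a_0 = (2, 3, -3, -1).
Step 2: u_1 = a_1 − (-18/23)·u_0 = (-33/23, 8/23, -8/23, -18/23).
Step 3: u_2 = a_2 − (-3/23)·u_0 − (61/67)·u_1 = (38/67, 72/67, 129/67, -95/67).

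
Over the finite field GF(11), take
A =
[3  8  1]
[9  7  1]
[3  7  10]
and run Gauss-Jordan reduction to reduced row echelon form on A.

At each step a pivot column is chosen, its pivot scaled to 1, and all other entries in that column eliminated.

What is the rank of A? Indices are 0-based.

rank = 3

[1] R0 /= 3  ⇒  (1, 10, 4)
     R1 -= 9·R0  ⇒  (0, 5, 9)
     R2 -= 3·R0  ⇒  (0, 10, 9)
[2] R1 /= 5  ⇒  (0, 1, 4)
     R0 -= 10·R1  ⇒  (1, 0, 8)
     R2 -= 10·R1  ⇒  (0, 0, 2)
[3] R2 /= 2  ⇒  (0, 0, 1)
     R0 -= 8·R2  ⇒  (1, 0, 0)
     R1 -= 4·R2  ⇒  (0, 1, 0)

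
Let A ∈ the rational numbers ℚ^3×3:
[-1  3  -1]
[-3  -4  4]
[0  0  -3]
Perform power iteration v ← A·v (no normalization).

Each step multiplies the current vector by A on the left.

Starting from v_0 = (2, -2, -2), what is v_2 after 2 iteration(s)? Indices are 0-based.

v_2 = (-18, 66, -18)

v_0 = (2, -2, -2).
v_1 = A·v_0 = (-6, -6, 6).
v_2 = A·v_1 = (-18, 66, -18).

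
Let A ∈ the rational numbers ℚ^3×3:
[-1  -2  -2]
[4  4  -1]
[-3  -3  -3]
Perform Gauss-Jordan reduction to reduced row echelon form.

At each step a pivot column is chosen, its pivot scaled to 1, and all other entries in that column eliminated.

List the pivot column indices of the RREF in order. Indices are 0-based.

pivot columns: 0, 1, 2

[1] R0 /= -1  ⇒  (1, 2, 2)
     R1 -= 4·R0  ⇒  (0, -4, -9)
     R2 -= -3·R0  ⇒  (0, 3, 3)
[2] R1 /= -4  ⇒  (0, 1, 9/4)
     R0 -= 2·R1  ⇒  (1, 0, -5/2)
     R2 -= 3·R1  ⇒  (0, 0, -15/4)
[3] R2 /= -15/4  ⇒  (0, 0, 1)
     R0 -= -5/2·R2  ⇒  (1, 0, 0)
     R1 -= 9/4·R2  ⇒  (0, 1, 0)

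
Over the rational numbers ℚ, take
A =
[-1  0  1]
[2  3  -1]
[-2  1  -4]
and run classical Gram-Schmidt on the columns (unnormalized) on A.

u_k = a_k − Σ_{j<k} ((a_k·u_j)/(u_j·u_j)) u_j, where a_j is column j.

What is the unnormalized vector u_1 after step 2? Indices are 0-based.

u_1 = (4/9, 19/9, 17/9)

Step 1: u_0 = a_0 = (-1, 2, -2).
Step 2: u_1 = a_1 − (4/9)·u_0 = (4/9, 19/9, 17/9).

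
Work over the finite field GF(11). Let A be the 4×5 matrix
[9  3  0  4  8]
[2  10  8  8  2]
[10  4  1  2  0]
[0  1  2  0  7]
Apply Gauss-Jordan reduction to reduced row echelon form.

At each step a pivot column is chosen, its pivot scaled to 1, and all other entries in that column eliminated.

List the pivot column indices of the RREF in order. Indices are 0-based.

pivot columns: 0, 1, 2, 3

step 1: normalize row 0 (÷9) = (1, 4, 0, 9, 7)
  row 1: subtract 2×row0 = (0, 2, 8, 1, 10)
  row 2: subtract 10×row0 = (0, 8, 1, 0, 7)
step 2: normalize row 1 (÷2) = (0, 1, 4, 6, 5)
  row 0: subtract 4×row1 = (1, 0, 6, 7, 9)
  row 2: subtract 8×row1 = (0, 0, 2, 7, 0)
  row 3: subtract 1×row1 = (0, 0, 9, 5, 2)
step 3: normalize row 2 (÷2) = (0, 0, 1, 9, 0)
  row 0: subtract 6×row2 = (1, 0, 0, 8, 9)
  row 1: subtract 4×row2 = (0, 1, 0, 3, 5)
  row 3: subtract 9×row2 = (0, 0, 0, 1, 2)
step 4: normalize row 3 (÷1) = (0, 0, 0, 1, 2)
  row 0: subtract 8×row3 = (1, 0, 0, 0, 4)
  row 1: subtract 3×row3 = (0, 1, 0, 0, 10)
  row 2: subtract 9×row3 = (0, 0, 1, 0, 4)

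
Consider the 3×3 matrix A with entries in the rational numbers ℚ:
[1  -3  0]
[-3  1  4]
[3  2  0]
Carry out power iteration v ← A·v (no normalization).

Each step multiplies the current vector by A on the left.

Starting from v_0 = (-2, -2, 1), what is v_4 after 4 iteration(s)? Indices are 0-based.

v_0 = (-2, -2, 1).
v_1 = A·v_0 = (4, 8, -10).
v_2 = A·v_1 = (-20, -44, 28).
v_3 = A·v_2 = (112, 128, -148).
v_4 = A·v_3 = (-272, -800, 592).

v_4 = (-272, -800, 592)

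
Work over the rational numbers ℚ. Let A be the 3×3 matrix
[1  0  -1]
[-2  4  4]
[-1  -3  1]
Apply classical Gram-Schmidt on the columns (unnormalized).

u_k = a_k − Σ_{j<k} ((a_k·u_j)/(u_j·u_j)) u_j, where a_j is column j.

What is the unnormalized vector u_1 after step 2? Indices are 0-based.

Step 1: u_0 = a_0 = (1, -2, -1).
Step 2: u_1 = a_1 − (-5/6)·u_0 = (5/6, 7/3, -23/6).

u_1 = (5/6, 7/3, -23/6)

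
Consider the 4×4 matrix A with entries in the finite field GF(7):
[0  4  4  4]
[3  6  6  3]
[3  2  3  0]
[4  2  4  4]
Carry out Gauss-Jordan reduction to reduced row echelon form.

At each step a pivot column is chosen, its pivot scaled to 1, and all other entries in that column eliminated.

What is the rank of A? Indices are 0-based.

pivot(0,0): swap R0↔R1
pivot(0,0)=3: scale R0 → (1, 2, 2, 1)
  clear (2,0): R2 −= (3)R0 → (0, 3, 4, 4)
  clear (3,0): R3 −= (4)R0 → (0, 1, 3, 0)
pivot(1,1)=4: scale R1 → (0, 1, 1, 1)
  clear (0,1): R0 −= (2)R1 → (1, 0, 0, 6)
  clear (2,1): R2 −= (3)R1 → (0, 0, 1, 1)
  clear (3,1): R3 −= (1)R1 → (0, 0, 2, 6)
pivot(2,2)=1: scale R2 → (0, 0, 1, 1)
  clear (1,2): R1 −= (1)R2 → (0, 1, 0, 0)
  clear (3,2): R3 −= (2)R2 → (0, 0, 0, 4)
pivot(3,3)=4: scale R3 → (0, 0, 0, 1)
  clear (0,3): R0 −= (6)R3 → (1, 0, 0, 0)
  clear (2,3): R2 −= (1)R3 → (0, 0, 1, 0)

rank = 4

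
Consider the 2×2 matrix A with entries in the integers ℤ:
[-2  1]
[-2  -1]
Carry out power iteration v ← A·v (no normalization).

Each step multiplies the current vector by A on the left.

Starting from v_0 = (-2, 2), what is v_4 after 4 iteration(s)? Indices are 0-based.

v_0 = (-2, 2).
v_1 = A·v_0 = (6, 2).
v_2 = A·v_1 = (-10, -14).
v_3 = A·v_2 = (6, 34).
v_4 = A·v_3 = (22, -46).

v_4 = (22, -46)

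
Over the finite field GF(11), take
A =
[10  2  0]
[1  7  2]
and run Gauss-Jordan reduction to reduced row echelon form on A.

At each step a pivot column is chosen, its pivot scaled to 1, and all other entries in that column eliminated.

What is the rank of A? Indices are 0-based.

rank = 2

[1] R0 /= 10  ⇒  (1, 9, 0)
     R1 -= 1·R0  ⇒  (0, 9, 2)
[2] R1 /= 9  ⇒  (0, 1, 10)
     R0 -= 9·R1  ⇒  (1, 0, 9)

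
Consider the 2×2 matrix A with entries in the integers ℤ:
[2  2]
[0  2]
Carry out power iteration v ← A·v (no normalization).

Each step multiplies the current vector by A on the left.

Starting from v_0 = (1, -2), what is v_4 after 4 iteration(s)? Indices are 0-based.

v_0 = (1, -2).
v_1 = A·v_0 = (-2, -4).
v_2 = A·v_1 = (-12, -8).
v_3 = A·v_2 = (-40, -16).
v_4 = A·v_3 = (-112, -32).

v_4 = (-112, -32)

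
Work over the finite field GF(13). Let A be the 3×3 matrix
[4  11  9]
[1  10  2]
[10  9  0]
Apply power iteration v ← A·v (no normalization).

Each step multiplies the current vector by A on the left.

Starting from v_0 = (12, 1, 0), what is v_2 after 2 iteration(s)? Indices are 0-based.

v_2 = (1, 4, 8)

v_0 = (12, 1, 0).
v_1 = A·v_0 = (7, 9, 12).
v_2 = A·v_1 = (1, 4, 8).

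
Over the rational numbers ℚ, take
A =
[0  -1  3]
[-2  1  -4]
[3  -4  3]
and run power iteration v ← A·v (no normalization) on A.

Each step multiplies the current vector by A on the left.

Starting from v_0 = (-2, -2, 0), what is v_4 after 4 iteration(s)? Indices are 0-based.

v_4 = (226, -334, 394)

v_0 = (-2, -2, 0).
v_1 = A·v_0 = (2, 2, 2).
v_2 = A·v_1 = (4, -10, 4).
v_3 = A·v_2 = (22, -34, 64).
v_4 = A·v_3 = (226, -334, 394).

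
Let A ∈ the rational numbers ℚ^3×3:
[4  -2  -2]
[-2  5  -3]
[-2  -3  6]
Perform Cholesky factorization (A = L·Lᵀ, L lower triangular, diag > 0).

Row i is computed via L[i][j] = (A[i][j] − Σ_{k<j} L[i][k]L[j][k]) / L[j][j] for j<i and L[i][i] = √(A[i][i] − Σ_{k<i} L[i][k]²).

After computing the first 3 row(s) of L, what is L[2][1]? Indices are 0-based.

L[2][1] = -2

Step 1: L[0][0] = √(4) = 2.
  L[1][0] = (-2) / L[0][0] = -1.
Step 2: L[1][1] = √(4) = 2.
  L[2][0] = (-2) / L[0][0] = -1.
  L[2][1] = (-4) / L[1][1] = -2.
Step 3: L[2][2] = √(1) = 1.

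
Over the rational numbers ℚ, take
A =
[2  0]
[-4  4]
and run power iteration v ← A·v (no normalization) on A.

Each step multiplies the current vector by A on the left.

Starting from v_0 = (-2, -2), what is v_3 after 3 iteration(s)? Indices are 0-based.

v_3 = (-16, 96)

v_0 = (-2, -2).
v_1 = A·v_0 = (-4, 0).
v_2 = A·v_1 = (-8, 16).
v_3 = A·v_2 = (-16, 96).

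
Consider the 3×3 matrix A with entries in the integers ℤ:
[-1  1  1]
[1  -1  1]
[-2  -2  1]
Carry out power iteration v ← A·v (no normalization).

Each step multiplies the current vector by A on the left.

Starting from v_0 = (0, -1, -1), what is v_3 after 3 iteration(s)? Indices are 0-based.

v_3 = (1, 9, 1)

v_0 = (0, -1, -1).
v_1 = A·v_0 = (-2, 0, 1).
v_2 = A·v_1 = (3, -1, 5).
v_3 = A·v_2 = (1, 9, 1).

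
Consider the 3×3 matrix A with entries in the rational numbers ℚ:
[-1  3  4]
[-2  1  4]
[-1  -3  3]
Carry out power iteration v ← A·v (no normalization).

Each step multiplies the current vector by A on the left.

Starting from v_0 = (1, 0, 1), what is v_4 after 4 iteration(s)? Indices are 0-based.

v_0 = (1, 0, 1).
v_1 = A·v_0 = (3, 2, 2).
v_2 = A·v_1 = (11, 4, -3).
v_3 = A·v_2 = (-11, -30, -32).
v_4 = A·v_3 = (-207, -136, 5).

v_4 = (-207, -136, 5)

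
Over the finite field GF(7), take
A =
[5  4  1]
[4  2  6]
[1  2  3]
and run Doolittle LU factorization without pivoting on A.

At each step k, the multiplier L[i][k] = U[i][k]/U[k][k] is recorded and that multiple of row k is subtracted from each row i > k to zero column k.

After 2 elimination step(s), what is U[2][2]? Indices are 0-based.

[col 0] pivot 5
  R1 -= 5*R0 → (0, 3, 1)  (L[1][0] := 5)
  R2 -= 3*R0 → (0, 4, 0)  (L[2][0] := 3)
[col 1] pivot 3
  R2 -= 6*R1 → (0, 0, 1)  (L[2][1] := 6)

U[2][2] = 1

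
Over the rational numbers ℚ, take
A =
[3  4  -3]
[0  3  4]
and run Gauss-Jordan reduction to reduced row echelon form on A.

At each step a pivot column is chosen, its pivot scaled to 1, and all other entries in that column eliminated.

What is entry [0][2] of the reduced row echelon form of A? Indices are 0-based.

pivot(0,0)=3: scale R0 → (1, 4/3, -1)
pivot(1,1)=3: scale R1 → (0, 1, 4/3)
  clear (0,1): R0 −= (4/3)R1 → (1, 0, -25/9)

M[0][2] = -25/9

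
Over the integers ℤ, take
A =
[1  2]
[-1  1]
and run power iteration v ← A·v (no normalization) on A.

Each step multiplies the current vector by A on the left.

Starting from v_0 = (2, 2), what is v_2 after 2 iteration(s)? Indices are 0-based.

v_0 = (2, 2).
v_1 = A·v_0 = (6, 0).
v_2 = A·v_1 = (6, -6).

v_2 = (6, -6)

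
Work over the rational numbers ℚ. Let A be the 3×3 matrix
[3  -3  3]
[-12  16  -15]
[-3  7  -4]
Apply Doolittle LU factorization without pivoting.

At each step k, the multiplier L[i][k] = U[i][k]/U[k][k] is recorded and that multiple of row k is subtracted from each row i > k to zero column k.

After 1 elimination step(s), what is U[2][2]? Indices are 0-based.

U[2][2] = -1

Step 1: pivot at (0,0) is 3.
  row1 ← row1 − (-4)·row0  ⇒  L[1][0]=-4, U row1=(0, 4, -3)
  row2 ← row2 − (-1)·row0  ⇒  L[2][0]=-1, U row2=(0, 4, -1)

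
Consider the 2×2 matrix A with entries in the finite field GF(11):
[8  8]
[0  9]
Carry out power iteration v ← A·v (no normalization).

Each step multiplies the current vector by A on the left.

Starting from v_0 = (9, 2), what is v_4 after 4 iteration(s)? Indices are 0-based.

v_4 = (8, 10)

v_0 = (9, 2).
v_1 = A·v_0 = (0, 7).
v_2 = A·v_1 = (1, 8).
v_3 = A·v_2 = (6, 6).
v_4 = A·v_3 = (8, 10).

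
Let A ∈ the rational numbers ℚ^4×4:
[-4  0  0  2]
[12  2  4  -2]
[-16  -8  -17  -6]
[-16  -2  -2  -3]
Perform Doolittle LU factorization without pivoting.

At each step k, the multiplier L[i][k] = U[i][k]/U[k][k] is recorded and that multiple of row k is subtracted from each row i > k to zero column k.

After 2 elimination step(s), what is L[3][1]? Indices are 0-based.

[col 0] pivot -4
  R1 -= -3*R0 → (0, 2, 4, 4)  (L[1][0] := -3)
  R2 -= 4*R0 → (0, -8, -17, -14)  (L[2][0] := 4)
  R3 -= 4*R0 → (0, -2, -2, -11)  (L[3][0] := 4)
[col 1] pivot 2
  R2 -= -4*R1 → (0, 0, -1, 2)  (L[2][1] := -4)
  R3 -= -1*R1 → (0, 0, 2, -7)  (L[3][1] := -1)

L[3][1] = -1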